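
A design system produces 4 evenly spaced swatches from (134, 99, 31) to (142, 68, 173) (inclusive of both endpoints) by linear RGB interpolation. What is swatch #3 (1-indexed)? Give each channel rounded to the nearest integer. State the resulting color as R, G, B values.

With 4 swatches and endpoints inclusive, swatch 3 sits at t = (3 − 1)/(4 − 1) = 2/3 ≈ 0.6667.
R = 134 + 0.6667 × (142 − 134) = 139.334 → 139
G = 99 + 0.6667 × (68 − 99) = 78.332 → 78
B = 31 + 0.6667 × (173 − 31) = 125.671 → 126

(139, 78, 126)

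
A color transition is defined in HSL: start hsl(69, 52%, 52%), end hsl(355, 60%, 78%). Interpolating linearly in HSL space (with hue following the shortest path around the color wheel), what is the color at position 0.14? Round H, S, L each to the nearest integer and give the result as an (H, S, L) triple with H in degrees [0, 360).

Hue: 355 − 69 = 286°, but |286| > 180 so the shorter arc goes the other way: Δh = 286 − 360 = -74°.
H = 69 + 0.14 × (-74) = 58.64 → 59°
S = 52 + 0.14 × (60 − 52) = 53.12 → 53%
L = 52 + 0.14 × (78 − 52) = 55.64 → 56%

(59, 53, 56)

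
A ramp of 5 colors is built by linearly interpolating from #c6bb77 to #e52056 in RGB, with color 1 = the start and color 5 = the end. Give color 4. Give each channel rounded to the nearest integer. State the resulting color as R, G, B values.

(221, 71, 94)

With 5 swatches and endpoints inclusive, swatch 4 sits at t = (4 − 1)/(5 − 1) = 3/4 ≈ 0.75.
#c6bb77 → (198, 187, 119); #e52056 → (229, 32, 86).
R = 198 + 0.75 × (229 − 198) = 221.25 → 221
G = 187 + 0.75 × (32 − 187) = 70.75 → 71
B = 119 + 0.75 × (86 − 119) = 94.25 → 94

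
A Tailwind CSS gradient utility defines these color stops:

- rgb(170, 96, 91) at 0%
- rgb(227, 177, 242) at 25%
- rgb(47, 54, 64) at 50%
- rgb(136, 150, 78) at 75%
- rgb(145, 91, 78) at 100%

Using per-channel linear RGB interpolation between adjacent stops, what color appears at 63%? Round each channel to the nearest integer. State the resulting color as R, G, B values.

63% lies between the 50% and 75% stops, so the local fraction is t = (63 − 50)/(75 − 50) = 13/25 ≈ 0.52.
R = 47 + 0.52 × (136 − 47) = 93.28 → 93
G = 54 + 0.52 × (150 − 54) = 103.92 → 104
B = 64 + 0.52 × (78 − 64) = 71.28 → 71

(93, 104, 71)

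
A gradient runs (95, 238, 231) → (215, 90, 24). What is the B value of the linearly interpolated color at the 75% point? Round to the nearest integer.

B = 231 + 0.75 × (24 − 231) = 75.75 → 76

76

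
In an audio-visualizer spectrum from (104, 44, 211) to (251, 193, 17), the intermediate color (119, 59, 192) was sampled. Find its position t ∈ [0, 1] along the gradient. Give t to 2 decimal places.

Invert the lerp on the B channel (largest span, 194): t = (192 − 211) / (17 − 211) = -19/-194 = 0.097938.
Check on R: (119 − 104)/(251 − 104) = 0.102 ✓

0.10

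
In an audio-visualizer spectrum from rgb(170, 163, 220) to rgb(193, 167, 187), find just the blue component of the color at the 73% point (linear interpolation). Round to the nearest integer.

196

B = 220 + 0.73 × (187 − 220) = 195.91 → 196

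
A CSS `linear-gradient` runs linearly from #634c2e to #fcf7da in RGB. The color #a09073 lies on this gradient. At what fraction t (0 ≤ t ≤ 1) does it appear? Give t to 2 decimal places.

0.40

Invert the lerp on the B channel (largest span, 172): t = (115 − 46) / (218 − 46) = 69/172 = 0.40116.
Check on R: (160 − 99)/(252 − 99) = 0.3987 ✓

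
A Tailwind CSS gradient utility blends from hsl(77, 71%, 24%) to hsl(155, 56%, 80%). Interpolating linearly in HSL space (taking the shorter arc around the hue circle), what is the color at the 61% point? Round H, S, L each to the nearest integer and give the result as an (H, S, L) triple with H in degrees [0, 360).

Hue arc: Δh = 155 − 77 = 78° (|Δh| ≤ 180, already the shorter path).
H = 77 + 0.61 × (78) = 124.58 → 125°
S = 71 + 0.61 × (56 − 71) = 61.85 → 62%
L = 24 + 0.61 × (80 − 24) = 58.16 → 58%

(125, 62, 58)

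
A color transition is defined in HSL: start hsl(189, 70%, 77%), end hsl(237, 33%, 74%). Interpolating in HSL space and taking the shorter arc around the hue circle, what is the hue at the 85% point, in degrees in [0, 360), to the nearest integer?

230

Hue arc: Δh = 237 − 189 = 48° (|Δh| ≤ 180, already the shorter path).
H = 189 + 0.85 × (48) = 229.8 → 230°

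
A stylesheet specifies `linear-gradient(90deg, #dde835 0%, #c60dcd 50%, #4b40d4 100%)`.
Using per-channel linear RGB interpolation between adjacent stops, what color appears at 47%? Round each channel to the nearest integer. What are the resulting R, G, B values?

(199, 26, 196)

47% lies between the 0% and 50% stops, so the local fraction is t = (47 − 0)/(50 − 0) = 47/50 ≈ 0.94.
#dde835 → (221, 232, 53); #c60dcd → (198, 13, 205).
R = 221 + 0.94 × (198 − 221) = 199.38 → 199
G = 232 + 0.94 × (13 − 232) = 26.14 → 26
B = 53 + 0.94 × (205 − 53) = 195.88 → 196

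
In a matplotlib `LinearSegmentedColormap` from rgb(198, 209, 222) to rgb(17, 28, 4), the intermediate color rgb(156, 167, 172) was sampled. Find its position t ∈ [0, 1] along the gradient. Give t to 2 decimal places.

0.23

Invert the lerp on the B channel (largest span, 218): t = (172 − 222) / (4 − 222) = -50/-218 = 0.22936.
Check on R: (156 − 198)/(17 − 198) = 0.232 ✓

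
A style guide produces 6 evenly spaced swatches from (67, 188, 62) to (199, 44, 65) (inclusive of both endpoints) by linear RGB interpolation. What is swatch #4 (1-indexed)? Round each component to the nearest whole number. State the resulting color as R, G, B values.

With 6 swatches and endpoints inclusive, swatch 4 sits at t = (4 − 1)/(6 − 1) = 3/5 ≈ 0.6.
R = 67 + 0.6 × (199 − 67) = 146.2 → 146
G = 188 + 0.6 × (44 − 188) = 101.6 → 102
B = 62 + 0.6 × (65 − 62) = 63.8 → 64

(146, 102, 64)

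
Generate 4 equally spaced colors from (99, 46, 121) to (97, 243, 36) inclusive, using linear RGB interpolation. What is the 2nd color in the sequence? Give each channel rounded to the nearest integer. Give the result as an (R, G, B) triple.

With 4 swatches and endpoints inclusive, swatch 2 sits at t = (2 − 1)/(4 − 1) = 1/3 ≈ 0.3333.
R = 99 + 0.3333 × (97 − 99) = 98.333 → 98
G = 46 + 0.3333 × (243 − 46) = 111.66 → 112
B = 121 + 0.3333 × (36 − 121) = 92.669 → 93

(98, 112, 93)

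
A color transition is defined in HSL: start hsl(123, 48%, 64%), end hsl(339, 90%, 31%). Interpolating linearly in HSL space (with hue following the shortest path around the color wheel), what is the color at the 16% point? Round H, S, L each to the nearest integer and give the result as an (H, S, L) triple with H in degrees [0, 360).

(100, 55, 59)

Hue: 339 − 123 = 216°, but |216| > 180 so the shorter arc goes the other way: Δh = 216 − 360 = -144°.
H = 123 + 0.16 × (-144) = 99.96 → 100°
S = 48 + 0.16 × (90 − 48) = 54.72 → 55%
L = 64 + 0.16 × (31 − 64) = 58.72 → 59%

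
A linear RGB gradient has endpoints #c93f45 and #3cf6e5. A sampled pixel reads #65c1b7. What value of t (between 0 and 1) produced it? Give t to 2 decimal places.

Invert the lerp on the G channel (largest span, 183): t = (193 − 63) / (246 − 63) = 130/183 = 0.71038.
Check on R: (101 − 201)/(60 − 201) = 0.7092 ✓

0.71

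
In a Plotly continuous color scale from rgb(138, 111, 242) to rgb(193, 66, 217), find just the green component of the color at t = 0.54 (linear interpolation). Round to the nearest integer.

G = 111 + 0.54 × (66 − 111) = 86.7 → 87

87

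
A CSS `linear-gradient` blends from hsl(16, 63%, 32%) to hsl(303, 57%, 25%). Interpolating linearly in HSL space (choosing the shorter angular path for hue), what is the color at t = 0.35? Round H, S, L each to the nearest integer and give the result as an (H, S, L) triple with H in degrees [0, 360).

(350, 61, 30)

Hue: 303 − 16 = 287°, but |287| > 180 so the shorter arc goes the other way: Δh = 287 − 360 = -73°.
H = 16 + 0.35 × (-73) = -9.55 → -10 → -10 mod 360 = 350°
S = 63 + 0.35 × (57 − 63) = 60.9 → 61%
L = 32 + 0.35 × (25 − 32) = 29.55 → 30%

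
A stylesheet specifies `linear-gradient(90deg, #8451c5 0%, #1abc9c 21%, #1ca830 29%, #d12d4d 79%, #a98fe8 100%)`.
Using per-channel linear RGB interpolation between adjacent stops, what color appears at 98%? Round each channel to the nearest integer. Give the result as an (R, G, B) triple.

98% lies between the 79% and 100% stops, so the local fraction is t = (98 − 79)/(100 − 79) = 19/21 ≈ 0.9048.
#d12d4d → (209, 45, 77); #a98fe8 → (169, 143, 232).
R = 209 + 0.9048 × (169 − 209) = 172.808 → 173
G = 45 + 0.9048 × (143 − 45) = 133.67 → 134
B = 77 + 0.9048 × (232 − 77) = 217.244 → 217

(173, 134, 217)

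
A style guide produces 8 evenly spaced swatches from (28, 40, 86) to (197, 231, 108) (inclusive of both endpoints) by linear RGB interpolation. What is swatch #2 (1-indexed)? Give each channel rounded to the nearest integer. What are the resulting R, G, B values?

(52, 67, 89)

With 8 swatches and endpoints inclusive, swatch 2 sits at t = (2 − 1)/(8 − 1) = 1/7 ≈ 0.1429.
R = 28 + 0.1429 × (197 − 28) = 52.15 → 52
G = 40 + 0.1429 × (231 − 40) = 67.294 → 67
B = 86 + 0.1429 × (108 − 86) = 89.144 → 89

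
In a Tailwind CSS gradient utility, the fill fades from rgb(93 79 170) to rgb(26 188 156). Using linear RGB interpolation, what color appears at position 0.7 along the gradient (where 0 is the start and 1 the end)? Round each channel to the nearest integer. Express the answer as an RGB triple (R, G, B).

(46, 155, 160)

R = 93 + 0.7 × (26 − 93) = 93 + 0.7 × -67 = 46.1 → 46
G = 79 + 0.7 × (188 − 79) = 79 + 0.7 × 109 = 155.3 → 155
B = 170 + 0.7 × (156 − 170) = 170 + 0.7 × -14 = 160.2 → 160
So the blended color is (46, 155, 160), about #2e9ba0.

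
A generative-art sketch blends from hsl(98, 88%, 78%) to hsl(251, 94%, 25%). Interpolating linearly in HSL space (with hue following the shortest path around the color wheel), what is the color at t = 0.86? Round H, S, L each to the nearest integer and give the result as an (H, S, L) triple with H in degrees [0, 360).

Hue arc: Δh = 251 − 98 = 153° (|Δh| ≤ 180, already the shorter path).
H = 98 + 0.86 × (153) = 229.58 → 230°
S = 88 + 0.86 × (94 − 88) = 93.16 → 93%
L = 78 + 0.86 × (25 − 78) = 32.42 → 32%

(230, 93, 32)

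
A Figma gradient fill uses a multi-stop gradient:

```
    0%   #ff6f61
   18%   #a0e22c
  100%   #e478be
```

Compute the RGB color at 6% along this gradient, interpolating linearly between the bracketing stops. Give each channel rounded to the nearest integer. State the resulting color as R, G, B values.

(223, 149, 79)

6% lies between the 0% and 18% stops, so the local fraction is t = (6 − 0)/(18 − 0) = 6/18 ≈ 0.3333.
#ff6f61 → (255, 111, 97); #a0e22c → (160, 226, 44).
R = 255 + 0.3333 × (160 − 255) = 223.337 → 223
G = 111 + 0.3333 × (226 − 111) = 149.329 → 149
B = 97 + 0.3333 × (44 − 97) = 79.335 → 79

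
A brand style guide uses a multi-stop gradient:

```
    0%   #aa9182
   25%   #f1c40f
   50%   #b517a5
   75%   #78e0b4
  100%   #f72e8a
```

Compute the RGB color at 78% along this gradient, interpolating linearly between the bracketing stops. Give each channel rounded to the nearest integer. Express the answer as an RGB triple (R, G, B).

78% lies between the 75% and 100% stops, so the local fraction is t = (78 − 75)/(100 − 75) = 3/25 ≈ 0.12.
#78e0b4 → (120, 224, 180); #f72e8a → (247, 46, 138).
R = 120 + 0.12 × (247 − 120) = 135.24 → 135
G = 224 + 0.12 × (46 − 224) = 202.64 → 203
B = 180 + 0.12 × (138 − 180) = 174.96 → 175

(135, 203, 175)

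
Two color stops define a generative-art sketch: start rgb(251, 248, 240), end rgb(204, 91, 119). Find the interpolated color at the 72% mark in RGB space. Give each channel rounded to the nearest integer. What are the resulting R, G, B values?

(217, 135, 153)

72% corresponds to t = 0.72.
R = 251 + 0.72 × (204 − 251) = 251 + 0.72 × -47 = 217.16 → 217
G = 248 + 0.72 × (91 − 248) = 248 + 0.72 × -157 = 134.96 → 135
B = 240 + 0.72 × (119 − 240) = 240 + 0.72 × -121 = 152.88 → 153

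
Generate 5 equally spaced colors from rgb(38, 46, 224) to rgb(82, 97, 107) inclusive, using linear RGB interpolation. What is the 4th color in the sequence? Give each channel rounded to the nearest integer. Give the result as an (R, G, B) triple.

(71, 84, 136)

With 5 swatches and endpoints inclusive, swatch 4 sits at t = (4 − 1)/(5 − 1) = 3/4 ≈ 0.75.
R = 38 + 0.75 × (82 − 38) = 71 → 71
G = 46 + 0.75 × (97 − 46) = 84.25 → 84
B = 224 + 0.75 × (107 − 224) = 136.25 → 136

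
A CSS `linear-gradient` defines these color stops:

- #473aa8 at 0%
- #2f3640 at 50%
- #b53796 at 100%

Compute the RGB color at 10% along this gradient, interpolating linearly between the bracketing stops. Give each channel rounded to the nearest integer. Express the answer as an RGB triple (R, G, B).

10% lies between the 0% and 50% stops, so the local fraction is t = (10 − 0)/(50 − 0) = 10/50 ≈ 0.2.
#473aa8 → (71, 58, 168); #2f3640 → (47, 54, 64).
R = 71 + 0.2 × (47 − 71) = 66.2 → 66
G = 58 + 0.2 × (54 − 58) = 57.2 → 57
B = 168 + 0.2 × (64 − 168) = 147.2 → 147

(66, 57, 147)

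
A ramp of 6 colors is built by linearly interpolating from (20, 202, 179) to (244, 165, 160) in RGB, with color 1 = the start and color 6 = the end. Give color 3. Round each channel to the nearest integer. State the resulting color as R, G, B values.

(110, 187, 171)

With 6 swatches and endpoints inclusive, swatch 3 sits at t = (3 − 1)/(6 − 1) = 2/5 ≈ 0.4.
R = 20 + 0.4 × (244 − 20) = 109.6 → 110
G = 202 + 0.4 × (165 − 202) = 187.2 → 187
B = 179 + 0.4 × (160 − 179) = 171.4 → 171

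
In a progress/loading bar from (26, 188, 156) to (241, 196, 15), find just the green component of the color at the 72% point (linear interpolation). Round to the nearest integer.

G = 188 + 0.72 × (196 − 188) = 193.76 → 194

194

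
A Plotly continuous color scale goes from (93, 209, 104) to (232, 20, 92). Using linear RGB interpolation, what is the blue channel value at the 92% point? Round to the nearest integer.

93

B = 104 + 0.92 × (92 − 104) = 92.96 → 93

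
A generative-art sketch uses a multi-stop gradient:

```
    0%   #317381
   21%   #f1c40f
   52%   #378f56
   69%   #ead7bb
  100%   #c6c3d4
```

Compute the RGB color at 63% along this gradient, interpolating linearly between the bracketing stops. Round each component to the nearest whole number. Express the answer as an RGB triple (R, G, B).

63% lies between the 52% and 69% stops, so the local fraction is t = (63 − 52)/(69 − 52) = 11/17 ≈ 0.6471.
#378f56 → (55, 143, 86); #ead7bb → (234, 215, 187).
R = 55 + 0.6471 × (234 − 55) = 170.831 → 171
G = 143 + 0.6471 × (215 − 143) = 189.591 → 190
B = 86 + 0.6471 × (187 − 86) = 151.357 → 151

(171, 190, 151)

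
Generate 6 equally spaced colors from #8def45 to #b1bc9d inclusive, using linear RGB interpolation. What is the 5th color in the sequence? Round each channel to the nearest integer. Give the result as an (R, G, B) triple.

(170, 198, 139)

With 6 swatches and endpoints inclusive, swatch 5 sits at t = (5 − 1)/(6 − 1) = 4/5 ≈ 0.8.
#8def45 → (141, 239, 69); #b1bc9d → (177, 188, 157).
R = 141 + 0.8 × (177 − 141) = 169.8 → 170
G = 239 + 0.8 × (188 − 239) = 198.2 → 198
B = 69 + 0.8 × (157 − 69) = 139.4 → 139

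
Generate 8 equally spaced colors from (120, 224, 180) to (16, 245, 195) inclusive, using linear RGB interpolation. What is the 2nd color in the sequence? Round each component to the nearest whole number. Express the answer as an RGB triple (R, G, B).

With 8 swatches and endpoints inclusive, swatch 2 sits at t = (2 − 1)/(8 − 1) = 1/7 ≈ 0.1429.
R = 120 + 0.1429 × (16 − 120) = 105.138 → 105
G = 224 + 0.1429 × (245 − 224) = 227.001 → 227
B = 180 + 0.1429 × (195 − 180) = 182.143 → 182

(105, 227, 182)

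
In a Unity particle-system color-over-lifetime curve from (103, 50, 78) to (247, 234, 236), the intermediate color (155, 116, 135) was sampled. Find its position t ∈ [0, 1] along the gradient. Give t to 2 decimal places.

0.36

Invert the lerp on the G channel (largest span, 184): t = (116 − 50) / (234 − 50) = 66/184 = 0.3587.
Check on R: (155 − 103)/(247 − 103) = 0.3611 ✓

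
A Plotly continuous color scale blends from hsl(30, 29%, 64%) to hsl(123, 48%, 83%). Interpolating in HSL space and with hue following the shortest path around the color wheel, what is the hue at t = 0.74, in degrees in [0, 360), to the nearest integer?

Hue arc: Δh = 123 − 30 = 93° (|Δh| ≤ 180, already the shorter path).
H = 30 + 0.74 × (93) = 98.82 → 99°

99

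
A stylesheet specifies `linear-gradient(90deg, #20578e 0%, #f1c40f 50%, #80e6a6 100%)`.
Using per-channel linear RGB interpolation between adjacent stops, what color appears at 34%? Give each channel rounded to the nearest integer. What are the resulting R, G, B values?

(174, 161, 56)

34% lies between the 0% and 50% stops, so the local fraction is t = (34 − 0)/(50 − 0) = 34/50 ≈ 0.68.
#20578e → (32, 87, 142); #f1c40f → (241, 196, 15).
R = 32 + 0.68 × (241 − 32) = 174.12 → 174
G = 87 + 0.68 × (196 − 87) = 161.12 → 161
B = 142 + 0.68 × (15 − 142) = 55.64 → 56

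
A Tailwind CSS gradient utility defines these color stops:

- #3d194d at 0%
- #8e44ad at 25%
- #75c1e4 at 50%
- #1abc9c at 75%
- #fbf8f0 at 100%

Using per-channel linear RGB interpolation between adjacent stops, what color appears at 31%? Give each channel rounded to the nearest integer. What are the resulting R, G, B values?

(136, 98, 186)

31% lies between the 25% and 50% stops, so the local fraction is t = (31 − 25)/(50 − 25) = 6/25 ≈ 0.24.
#8e44ad → (142, 68, 173); #75c1e4 → (117, 193, 228).
R = 142 + 0.24 × (117 − 142) = 136 → 136
G = 68 + 0.24 × (193 − 68) = 98 → 98
B = 173 + 0.24 × (228 − 173) = 186.2 → 186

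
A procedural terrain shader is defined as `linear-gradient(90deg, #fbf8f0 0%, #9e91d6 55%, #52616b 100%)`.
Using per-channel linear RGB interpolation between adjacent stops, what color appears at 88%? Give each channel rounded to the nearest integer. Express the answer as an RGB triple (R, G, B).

88% lies between the 55% and 100% stops, so the local fraction is t = (88 − 55)/(100 − 55) = 33/45 ≈ 0.7333.
#9e91d6 → (158, 145, 214); #52616b → (82, 97, 107).
R = 158 + 0.7333 × (82 − 158) = 102.269 → 102
G = 145 + 0.7333 × (97 − 145) = 109.802 → 110
B = 214 + 0.7333 × (107 − 214) = 135.537 → 136

(102, 110, 136)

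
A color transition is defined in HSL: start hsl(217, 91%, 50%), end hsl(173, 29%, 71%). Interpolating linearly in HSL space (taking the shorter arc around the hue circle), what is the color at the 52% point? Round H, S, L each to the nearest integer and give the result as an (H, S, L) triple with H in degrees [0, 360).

(194, 59, 61)

Hue arc: Δh = 173 − 217 = -44° (|Δh| ≤ 180, already the shorter path).
H = 217 + 0.52 × (-44) = 194.12 → 194°
S = 91 + 0.52 × (29 − 91) = 58.76 → 59%
L = 50 + 0.52 × (71 − 50) = 60.92 → 61%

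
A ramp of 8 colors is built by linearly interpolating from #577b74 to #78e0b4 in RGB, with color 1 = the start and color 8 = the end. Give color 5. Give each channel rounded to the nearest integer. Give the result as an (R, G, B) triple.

(106, 181, 153)

With 8 swatches and endpoints inclusive, swatch 5 sits at t = (5 − 1)/(8 − 1) = 4/7 ≈ 0.5714.
#577b74 → (87, 123, 116); #78e0b4 → (120, 224, 180).
R = 87 + 0.5714 × (120 − 87) = 105.856 → 106
G = 123 + 0.5714 × (224 − 123) = 180.711 → 181
B = 116 + 0.5714 × (180 − 116) = 152.57 → 153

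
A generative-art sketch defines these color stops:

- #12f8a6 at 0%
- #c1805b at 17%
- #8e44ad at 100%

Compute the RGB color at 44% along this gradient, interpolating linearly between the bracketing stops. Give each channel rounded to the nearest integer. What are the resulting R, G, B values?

(176, 108, 118)

44% lies between the 17% and 100% stops, so the local fraction is t = (44 − 17)/(100 − 17) = 27/83 ≈ 0.3253.
#c1805b → (193, 128, 91); #8e44ad → (142, 68, 173).
R = 193 + 0.3253 × (142 − 193) = 176.41 → 176
G = 128 + 0.3253 × (68 − 128) = 108.482 → 108
B = 91 + 0.3253 × (173 − 91) = 117.675 → 118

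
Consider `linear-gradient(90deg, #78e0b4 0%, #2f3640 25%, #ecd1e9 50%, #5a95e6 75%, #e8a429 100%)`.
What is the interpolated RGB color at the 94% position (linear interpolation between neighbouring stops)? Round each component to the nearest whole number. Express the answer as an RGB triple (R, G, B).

94% lies between the 75% and 100% stops, so the local fraction is t = (94 − 75)/(100 − 75) = 19/25 ≈ 0.76.
#5a95e6 → (90, 149, 230); #e8a429 → (232, 164, 41).
R = 90 + 0.76 × (232 − 90) = 197.92 → 198
G = 149 + 0.76 × (164 − 149) = 160.4 → 160
B = 230 + 0.76 × (41 − 230) = 86.36 → 86

(198, 160, 86)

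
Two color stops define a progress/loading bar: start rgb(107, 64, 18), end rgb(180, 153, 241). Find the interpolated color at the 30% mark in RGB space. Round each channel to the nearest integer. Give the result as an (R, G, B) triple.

(129, 91, 85)

30% corresponds to t = 0.3.
R = 107 + 0.3 × (180 − 107) = 107 + 0.3 × 73 = 128.9 → 129
G = 64 + 0.3 × (153 − 64) = 64 + 0.3 × 89 = 90.7 → 91
B = 18 + 0.3 × (241 − 18) = 18 + 0.3 × 223 = 84.9 → 85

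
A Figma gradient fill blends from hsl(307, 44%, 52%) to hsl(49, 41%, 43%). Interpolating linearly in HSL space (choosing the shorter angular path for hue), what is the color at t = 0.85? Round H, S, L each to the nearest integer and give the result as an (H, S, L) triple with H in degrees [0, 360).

(34, 41, 44)

Hue: 49 − 307 = -258°, but |-258| > 180 so the shorter arc goes the other way: Δh = -258 + 360 = 102°.
H = 307 + 0.85 × (102) = 393.7 → 394 → 394 mod 360 = 34°
S = 44 + 0.85 × (41 − 44) = 41.45 → 41%
L = 52 + 0.85 × (43 − 52) = 44.35 → 44%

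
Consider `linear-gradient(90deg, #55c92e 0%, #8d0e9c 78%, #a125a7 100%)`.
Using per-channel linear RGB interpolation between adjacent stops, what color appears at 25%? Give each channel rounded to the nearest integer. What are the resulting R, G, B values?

(103, 141, 81)

25% lies between the 0% and 78% stops, so the local fraction is t = (25 − 0)/(78 − 0) = 25/78 ≈ 0.3205.
#55c92e → (85, 201, 46); #8d0e9c → (141, 14, 156).
R = 85 + 0.3205 × (141 − 85) = 102.948 → 103
G = 201 + 0.3205 × (14 − 201) = 141.066 → 141
B = 46 + 0.3205 × (156 − 46) = 81.255 → 81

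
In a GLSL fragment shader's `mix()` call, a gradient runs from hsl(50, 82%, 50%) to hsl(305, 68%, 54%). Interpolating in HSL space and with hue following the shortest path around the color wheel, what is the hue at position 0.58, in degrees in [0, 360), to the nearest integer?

349

Hue: 305 − 50 = 255°, but |255| > 180 so the shorter arc goes the other way: Δh = 255 − 360 = -105°.
H = 50 + 0.58 × (-105) = -10.9 → -11 → -11 mod 360 = 349°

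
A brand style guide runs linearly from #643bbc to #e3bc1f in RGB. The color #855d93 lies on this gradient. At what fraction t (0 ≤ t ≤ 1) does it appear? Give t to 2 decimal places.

0.26

Invert the lerp on the B channel (largest span, 157): t = (147 − 188) / (31 − 188) = -41/-157 = 0.26115.
Check on R: (133 − 100)/(227 − 100) = 0.2598 ✓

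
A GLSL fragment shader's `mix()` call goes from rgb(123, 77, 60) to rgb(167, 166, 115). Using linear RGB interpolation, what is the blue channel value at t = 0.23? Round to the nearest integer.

B = 60 + 0.23 × (115 − 60) = 72.65 → 73

73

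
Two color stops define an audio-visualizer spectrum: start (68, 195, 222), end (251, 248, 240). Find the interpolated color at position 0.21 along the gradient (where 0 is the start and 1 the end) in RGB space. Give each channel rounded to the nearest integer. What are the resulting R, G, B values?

(106, 206, 226)

R = 68 + 0.21 × (251 − 68) = 68 + 0.21 × 183 = 106.43 → 106
G = 195 + 0.21 × (248 − 195) = 195 + 0.21 × 53 = 206.13 → 206
B = 222 + 0.21 × (240 − 222) = 222 + 0.21 × 18 = 225.78 → 226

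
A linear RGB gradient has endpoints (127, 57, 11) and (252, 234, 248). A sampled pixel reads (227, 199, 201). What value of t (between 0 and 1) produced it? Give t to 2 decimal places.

0.80

Invert the lerp on the B channel (largest span, 237): t = (201 − 11) / (248 − 11) = 190/237 = 0.80169.
Check on R: (227 − 127)/(252 − 127) = 0.8 ✓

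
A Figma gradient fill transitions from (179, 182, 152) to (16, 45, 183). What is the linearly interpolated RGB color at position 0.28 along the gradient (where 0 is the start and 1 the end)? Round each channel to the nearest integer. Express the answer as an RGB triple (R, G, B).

(133, 144, 161)

R = 179 + 0.28 × (16 − 179) = 179 + 0.28 × -163 = 133.36 → 133
G = 182 + 0.28 × (45 − 182) = 182 + 0.28 × -137 = 143.64 → 144
B = 152 + 0.28 × (183 − 152) = 152 + 0.28 × 31 = 160.68 → 161
So the blended color is (133, 144, 161), about #8590a1.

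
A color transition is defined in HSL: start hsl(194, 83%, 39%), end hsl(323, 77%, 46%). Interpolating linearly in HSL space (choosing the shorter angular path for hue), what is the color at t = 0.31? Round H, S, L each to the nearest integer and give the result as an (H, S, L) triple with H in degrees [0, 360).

Hue arc: Δh = 323 − 194 = 129° (|Δh| ≤ 180, already the shorter path).
H = 194 + 0.31 × (129) = 233.99 → 234°
S = 83 + 0.31 × (77 − 83) = 81.14 → 81%
L = 39 + 0.31 × (46 − 39) = 41.17 → 41%

(234, 81, 41)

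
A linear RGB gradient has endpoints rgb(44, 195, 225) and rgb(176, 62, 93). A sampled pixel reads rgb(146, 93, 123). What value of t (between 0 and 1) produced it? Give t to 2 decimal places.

0.77

Invert the lerp on the G channel (largest span, 133): t = (93 − 195) / (62 − 195) = -102/-133 = 0.76692.
Check on R: (146 − 44)/(176 − 44) = 0.7727 ✓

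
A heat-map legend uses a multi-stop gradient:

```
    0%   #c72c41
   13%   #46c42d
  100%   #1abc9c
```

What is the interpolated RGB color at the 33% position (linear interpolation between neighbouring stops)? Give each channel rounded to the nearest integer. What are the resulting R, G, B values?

(60, 194, 71)

33% lies between the 13% and 100% stops, so the local fraction is t = (33 − 13)/(100 − 13) = 20/87 ≈ 0.2299.
#46c42d → (70, 196, 45); #1abc9c → (26, 188, 156).
R = 70 + 0.2299 × (26 − 70) = 59.884 → 60
G = 196 + 0.2299 × (188 − 196) = 194.161 → 194
B = 45 + 0.2299 × (156 − 45) = 70.519 → 71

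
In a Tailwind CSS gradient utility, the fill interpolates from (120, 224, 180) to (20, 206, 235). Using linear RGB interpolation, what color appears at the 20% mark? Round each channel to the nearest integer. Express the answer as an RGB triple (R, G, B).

20% corresponds to t = 0.2.
R = 120 + 0.2 × (20 − 120) = 120 + 0.2 × -100 = 100 → 100
G = 224 + 0.2 × (206 − 224) = 224 + 0.2 × -18 = 220.4 → 220
B = 180 + 0.2 × (235 − 180) = 180 + 0.2 × 55 = 191 → 191
So the blended color is (100, 220, 191), about #64dcbf.

(100, 220, 191)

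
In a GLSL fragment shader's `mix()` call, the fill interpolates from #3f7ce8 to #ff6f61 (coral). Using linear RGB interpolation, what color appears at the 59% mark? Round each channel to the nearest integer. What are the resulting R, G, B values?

(176, 116, 152)

#3f7ce8 → (63, 124, 232); #ff6f61 → (255, 111, 97).
59% corresponds to t = 0.59.
R = 63 + 0.59 × (255 − 63) = 63 + 0.59 × 192 = 176.28 → 176
G = 124 + 0.59 × (111 − 124) = 124 + 0.59 × -13 = 116.33 → 116
B = 232 + 0.59 × (97 − 232) = 232 + 0.59 × -135 = 152.35 → 152
So the blended color is (176, 116, 152), about #b07498.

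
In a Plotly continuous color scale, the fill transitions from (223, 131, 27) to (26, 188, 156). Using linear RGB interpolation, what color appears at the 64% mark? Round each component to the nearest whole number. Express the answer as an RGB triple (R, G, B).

64% corresponds to t = 0.64.
R = 223 + 0.64 × (26 − 223) = 223 + 0.64 × -197 = 96.92 → 97
G = 131 + 0.64 × (188 − 131) = 131 + 0.64 × 57 = 167.48 → 167
B = 27 + 0.64 × (156 − 27) = 27 + 0.64 × 129 = 109.56 → 110

(97, 167, 110)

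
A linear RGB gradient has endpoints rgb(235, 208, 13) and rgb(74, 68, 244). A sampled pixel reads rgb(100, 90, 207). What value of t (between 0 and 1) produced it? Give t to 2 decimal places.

0.84

Invert the lerp on the B channel (largest span, 231): t = (207 − 13) / (244 − 13) = 194/231 = 0.83983.
Check on R: (100 − 235)/(74 − 235) = 0.8385 ✓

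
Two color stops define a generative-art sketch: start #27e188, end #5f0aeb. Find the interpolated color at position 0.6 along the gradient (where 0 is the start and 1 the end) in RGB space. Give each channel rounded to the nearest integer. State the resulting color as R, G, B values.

#27e188 → (39, 225, 136); #5f0aeb → (95, 10, 235).
R = 39 + 0.6 × (95 − 39) = 39 + 0.6 × 56 = 72.6 → 73
G = 225 + 0.6 × (10 − 225) = 225 + 0.6 × -215 = 96 → 96
B = 136 + 0.6 × (235 − 136) = 136 + 0.6 × 99 = 195.4 → 195
So the blended color is (73, 96, 195), about #4960c3.

(73, 96, 195)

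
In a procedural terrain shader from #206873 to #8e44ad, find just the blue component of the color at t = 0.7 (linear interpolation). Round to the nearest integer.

156

B₁ = 115 (from #206873), B₂ = 173 (from #8e44ad).
B = 115 + 0.7 × (173 − 115) = 155.6 → 156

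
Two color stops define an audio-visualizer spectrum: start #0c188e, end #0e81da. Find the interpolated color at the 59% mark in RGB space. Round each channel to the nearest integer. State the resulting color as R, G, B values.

#0c188e → (12, 24, 142); #0e81da → (14, 129, 218).
59% corresponds to t = 0.59.
R = 12 + 0.59 × (14 − 12) = 12 + 0.59 × 2 = 13.18 → 13
G = 24 + 0.59 × (129 − 24) = 24 + 0.59 × 105 = 85.95 → 86
B = 142 + 0.59 × (218 − 142) = 142 + 0.59 × 76 = 186.84 → 187
So the blended color is (13, 86, 187), about #0d56bb.

(13, 86, 187)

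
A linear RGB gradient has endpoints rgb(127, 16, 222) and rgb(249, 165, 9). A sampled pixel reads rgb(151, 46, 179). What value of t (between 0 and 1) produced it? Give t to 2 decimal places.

Invert the lerp on the B channel (largest span, 213): t = (179 − 222) / (9 − 222) = -43/-213 = 0.20188.
Check on R: (151 − 127)/(249 − 127) = 0.1967 ✓

0.20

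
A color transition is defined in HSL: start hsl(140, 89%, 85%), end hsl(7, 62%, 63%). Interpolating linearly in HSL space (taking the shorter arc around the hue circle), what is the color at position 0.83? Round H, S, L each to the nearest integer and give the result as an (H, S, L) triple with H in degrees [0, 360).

(30, 67, 67)

Hue arc: Δh = 7 − 140 = -133° (|Δh| ≤ 180, already the shorter path).
H = 140 + 0.83 × (-133) = 29.61 → 30°
S = 89 + 0.83 × (62 − 89) = 66.59 → 67%
L = 85 + 0.83 × (63 − 85) = 66.74 → 67%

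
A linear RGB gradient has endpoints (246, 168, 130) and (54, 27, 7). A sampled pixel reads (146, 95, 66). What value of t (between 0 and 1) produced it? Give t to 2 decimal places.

0.52

Invert the lerp on the R channel (largest span, 192): t = (146 − 246) / (54 − 246) = -100/-192 = 0.52083.
Check on G: (95 − 168)/(27 − 168) = 0.5177 ✓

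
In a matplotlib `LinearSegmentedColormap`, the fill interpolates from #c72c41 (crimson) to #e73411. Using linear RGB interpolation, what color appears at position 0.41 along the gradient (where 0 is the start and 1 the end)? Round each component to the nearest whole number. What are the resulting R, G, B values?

#c72c41 → (199, 44, 65); #e73411 → (231, 52, 17).
R = 199 + 0.41 × (231 − 199) = 199 + 0.41 × 32 = 212.12 → 212
G = 44 + 0.41 × (52 − 44) = 44 + 0.41 × 8 = 47.28 → 47
B = 65 + 0.41 × (17 − 65) = 65 + 0.41 × -48 = 45.32 → 45
So the blended color is (212, 47, 45), about #d42f2d.

(212, 47, 45)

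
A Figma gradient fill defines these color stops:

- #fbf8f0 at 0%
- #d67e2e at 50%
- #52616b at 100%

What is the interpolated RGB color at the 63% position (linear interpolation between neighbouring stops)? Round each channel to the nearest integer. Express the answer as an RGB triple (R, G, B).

63% lies between the 50% and 100% stops, so the local fraction is t = (63 − 50)/(100 − 50) = 13/50 ≈ 0.26.
#d67e2e → (214, 126, 46); #52616b → (82, 97, 107).
R = 214 + 0.26 × (82 − 214) = 179.68 → 180
G = 126 + 0.26 × (97 − 126) = 118.46 → 118
B = 46 + 0.26 × (107 − 46) = 61.86 → 62

(180, 118, 62)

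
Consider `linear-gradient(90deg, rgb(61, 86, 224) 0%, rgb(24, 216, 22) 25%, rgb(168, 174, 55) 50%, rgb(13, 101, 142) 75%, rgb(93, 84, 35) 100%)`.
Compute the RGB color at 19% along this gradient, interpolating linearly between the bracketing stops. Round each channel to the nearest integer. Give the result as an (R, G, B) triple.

(33, 185, 70)

19% lies between the 0% and 25% stops, so the local fraction is t = (19 − 0)/(25 − 0) = 19/25 ≈ 0.76.
R = 61 + 0.76 × (24 − 61) = 32.88 → 33
G = 86 + 0.76 × (216 − 86) = 184.8 → 185
B = 224 + 0.76 × (22 − 224) = 70.48 → 70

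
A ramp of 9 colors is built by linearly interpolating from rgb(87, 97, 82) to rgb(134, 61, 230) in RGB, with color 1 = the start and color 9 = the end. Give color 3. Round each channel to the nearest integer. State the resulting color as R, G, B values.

With 9 swatches and endpoints inclusive, swatch 3 sits at t = (3 − 1)/(9 − 1) = 2/8 ≈ 0.25.
R = 87 + 0.25 × (134 − 87) = 98.75 → 99
G = 97 + 0.25 × (61 − 97) = 88 → 88
B = 82 + 0.25 × (230 − 82) = 119 → 119

(99, 88, 119)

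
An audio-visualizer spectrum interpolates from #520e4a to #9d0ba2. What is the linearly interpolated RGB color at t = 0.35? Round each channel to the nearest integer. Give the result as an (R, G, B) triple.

#520e4a → (82, 14, 74); #9d0ba2 → (157, 11, 162).
R = 82 + 0.35 × (157 − 82) = 82 + 0.35 × 75 = 108.25 → 108
G = 14 + 0.35 × (11 − 14) = 14 + 0.35 × -3 = 12.95 → 13
B = 74 + 0.35 × (162 − 74) = 74 + 0.35 × 88 = 104.8 → 105

(108, 13, 105)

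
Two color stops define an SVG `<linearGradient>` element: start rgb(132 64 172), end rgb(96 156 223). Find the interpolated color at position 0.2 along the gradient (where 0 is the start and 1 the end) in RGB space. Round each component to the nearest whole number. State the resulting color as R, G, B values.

R = 132 + 0.2 × (96 − 132) = 132 + 0.2 × -36 = 124.8 → 125
G = 64 + 0.2 × (156 − 64) = 64 + 0.2 × 92 = 82.4 → 82
B = 172 + 0.2 × (223 − 172) = 172 + 0.2 × 51 = 182.2 → 182

(125, 82, 182)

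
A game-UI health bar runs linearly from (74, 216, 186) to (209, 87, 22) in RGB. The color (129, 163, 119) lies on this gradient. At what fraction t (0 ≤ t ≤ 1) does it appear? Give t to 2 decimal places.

Invert the lerp on the B channel (largest span, 164): t = (119 − 186) / (22 − 186) = -67/-164 = 0.40854.
Check on R: (129 − 74)/(209 − 74) = 0.4074 ✓

0.41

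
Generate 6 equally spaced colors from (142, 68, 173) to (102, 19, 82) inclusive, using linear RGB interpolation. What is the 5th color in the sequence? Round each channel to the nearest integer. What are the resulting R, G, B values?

(110, 29, 100)

With 6 swatches and endpoints inclusive, swatch 5 sits at t = (5 − 1)/(6 − 1) = 4/5 ≈ 0.8.
R = 142 + 0.8 × (102 − 142) = 110 → 110
G = 68 + 0.8 × (19 − 68) = 28.8 → 29
B = 173 + 0.8 × (82 − 173) = 100.2 → 100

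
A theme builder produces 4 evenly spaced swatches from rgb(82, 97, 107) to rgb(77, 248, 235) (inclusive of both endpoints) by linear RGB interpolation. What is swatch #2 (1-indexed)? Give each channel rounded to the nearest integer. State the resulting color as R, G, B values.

With 4 swatches and endpoints inclusive, swatch 2 sits at t = (2 − 1)/(4 − 1) = 1/3 ≈ 0.3333.
R = 82 + 0.3333 × (77 − 82) = 80.334 → 80
G = 97 + 0.3333 × (248 − 97) = 147.328 → 147
B = 107 + 0.3333 × (235 − 107) = 149.662 → 150

(80, 147, 150)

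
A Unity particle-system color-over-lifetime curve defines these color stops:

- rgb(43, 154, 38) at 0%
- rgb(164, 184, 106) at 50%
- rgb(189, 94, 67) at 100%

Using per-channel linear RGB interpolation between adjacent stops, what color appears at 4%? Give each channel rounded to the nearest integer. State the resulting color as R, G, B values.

(53, 156, 43)

4% lies between the 0% and 50% stops, so the local fraction is t = (4 − 0)/(50 − 0) = 4/50 ≈ 0.08.
R = 43 + 0.08 × (164 − 43) = 52.68 → 53
G = 154 + 0.08 × (184 − 154) = 156.4 → 156
B = 38 + 0.08 × (106 − 38) = 43.44 → 43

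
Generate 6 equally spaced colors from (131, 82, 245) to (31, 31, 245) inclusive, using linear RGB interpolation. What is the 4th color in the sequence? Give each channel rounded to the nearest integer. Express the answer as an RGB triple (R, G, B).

(71, 51, 245)

With 6 swatches and endpoints inclusive, swatch 4 sits at t = (4 − 1)/(6 − 1) = 3/5 ≈ 0.6.
R = 131 + 0.6 × (31 − 131) = 71 → 71
G = 82 + 0.6 × (31 − 82) = 51.4 → 51
B = 245 + 0.6 × (245 − 245) = 245 → 245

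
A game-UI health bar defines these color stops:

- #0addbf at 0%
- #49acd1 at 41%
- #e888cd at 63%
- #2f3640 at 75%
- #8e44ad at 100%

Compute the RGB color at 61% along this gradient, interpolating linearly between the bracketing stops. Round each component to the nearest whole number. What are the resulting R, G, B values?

(218, 139, 205)

61% lies between the 41% and 63% stops, so the local fraction is t = (61 − 41)/(63 − 41) = 20/22 ≈ 0.9091.
#49acd1 → (73, 172, 209); #e888cd → (232, 136, 205).
R = 73 + 0.9091 × (232 − 73) = 217.547 → 218
G = 172 + 0.9091 × (136 − 172) = 139.272 → 139
B = 209 + 0.9091 × (205 − 209) = 205.364 → 205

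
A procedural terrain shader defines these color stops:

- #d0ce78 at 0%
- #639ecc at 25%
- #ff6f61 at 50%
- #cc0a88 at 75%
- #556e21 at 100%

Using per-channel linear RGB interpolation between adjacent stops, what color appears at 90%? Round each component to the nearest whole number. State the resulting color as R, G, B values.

90% lies between the 75% and 100% stops, so the local fraction is t = (90 − 75)/(100 − 75) = 15/25 ≈ 0.6.
#cc0a88 → (204, 10, 136); #556e21 → (85, 110, 33).
R = 204 + 0.6 × (85 − 204) = 132.6 → 133
G = 10 + 0.6 × (110 − 10) = 70 → 70
B = 136 + 0.6 × (33 − 136) = 74.2 → 74

(133, 70, 74)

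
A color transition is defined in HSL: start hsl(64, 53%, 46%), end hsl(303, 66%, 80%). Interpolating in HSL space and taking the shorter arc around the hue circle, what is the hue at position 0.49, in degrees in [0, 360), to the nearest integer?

5

Hue: 303 − 64 = 239°, but |239| > 180 so the shorter arc goes the other way: Δh = 239 − 360 = -121°.
H = 64 + 0.49 × (-121) = 4.71 → 5°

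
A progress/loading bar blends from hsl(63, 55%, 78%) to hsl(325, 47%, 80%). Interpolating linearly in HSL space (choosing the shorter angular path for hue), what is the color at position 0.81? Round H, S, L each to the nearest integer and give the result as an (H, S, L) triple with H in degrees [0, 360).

Hue: 325 − 63 = 262°, but |262| > 180 so the shorter arc goes the other way: Δh = 262 − 360 = -98°.
H = 63 + 0.81 × (-98) = -16.38 → -16 → -16 mod 360 = 344°
S = 55 + 0.81 × (47 − 55) = 48.52 → 49%
L = 78 + 0.81 × (80 − 78) = 79.62 → 80%

(344, 49, 80)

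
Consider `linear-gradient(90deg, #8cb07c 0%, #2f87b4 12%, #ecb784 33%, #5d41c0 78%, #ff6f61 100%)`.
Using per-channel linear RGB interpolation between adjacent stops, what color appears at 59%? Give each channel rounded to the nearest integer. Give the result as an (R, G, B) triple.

59% lies between the 33% and 78% stops, so the local fraction is t = (59 − 33)/(78 − 33) = 26/45 ≈ 0.5778.
#ecb784 → (236, 183, 132); #5d41c0 → (93, 65, 192).
R = 236 + 0.5778 × (93 − 236) = 153.375 → 153
G = 183 + 0.5778 × (65 − 183) = 114.82 → 115
B = 132 + 0.5778 × (192 − 132) = 166.668 → 167

(153, 115, 167)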